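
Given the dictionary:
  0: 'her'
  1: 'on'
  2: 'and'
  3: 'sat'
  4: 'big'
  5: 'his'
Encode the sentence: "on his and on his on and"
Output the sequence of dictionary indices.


Look up each word in the dictionary:
  'on' -> 1
  'his' -> 5
  'and' -> 2
  'on' -> 1
  'his' -> 5
  'on' -> 1
  'and' -> 2

Encoded: [1, 5, 2, 1, 5, 1, 2]


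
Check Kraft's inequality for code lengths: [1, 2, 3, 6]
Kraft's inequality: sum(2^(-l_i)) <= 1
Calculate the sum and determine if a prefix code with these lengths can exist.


Sum = 2^(-1) + 2^(-2) + 2^(-3) + 2^(-6)
    = 0.5 + 0.25 + 0.125 + 0.015625
    = 57/64 = 0.890625
Since 0.890625 <= 1, Kraft's inequality IS satisfied.
A prefix code with these lengths CAN exist.

Kraft sum = 0.890625. Satisfied.


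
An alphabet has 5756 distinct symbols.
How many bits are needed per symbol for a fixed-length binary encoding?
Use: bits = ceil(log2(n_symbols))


log2(5756) = 12.4909
Bracket: 2^12 = 4096 < 5756 <= 2^13 = 8192
So ceil(log2(5756)) = 13

bits = ceil(log2(5756)) = ceil(12.4909) = 13 bits


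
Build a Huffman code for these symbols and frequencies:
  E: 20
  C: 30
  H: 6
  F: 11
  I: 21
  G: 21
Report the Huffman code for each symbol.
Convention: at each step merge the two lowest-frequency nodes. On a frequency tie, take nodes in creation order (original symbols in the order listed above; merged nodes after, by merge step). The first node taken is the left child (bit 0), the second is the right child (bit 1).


Huffman tree construction:
Step 1: Merge H(6) + F(11) = 17
Step 2: Merge (H+F)(17) + E(20) = 37
Step 3: Merge I(21) + G(21) = 42
Step 4: Merge C(30) + ((H+F)+E)(37) = 67
Step 5: Merge (I+G)(42) + (C+((H+F)+E))(67) = 109
Read each symbol's code off the tree from the root (left child = 0, right child = 1).

Codes:
  E: 111 (length 3)
  C: 10 (length 2)
  H: 1100 (length 4)
  F: 1101 (length 4)
  I: 00 (length 2)
  G: 01 (length 2)
Average code length: 272/109 = 2.4954 bits/symbol


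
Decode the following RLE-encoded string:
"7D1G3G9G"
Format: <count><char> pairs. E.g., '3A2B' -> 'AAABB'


Expanding each <count><char> pair:
  7D -> 'DDDDDDD'
  1G -> 'G'
  3G -> 'GGG'
  9G -> 'GGGGGGGGG'

Decoded = DDDDDDDGGGGGGGGGGGGG


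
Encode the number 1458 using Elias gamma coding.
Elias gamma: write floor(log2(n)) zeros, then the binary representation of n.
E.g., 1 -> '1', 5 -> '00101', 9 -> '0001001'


num_bits = floor(log2(1458)) + 1 = 11
leading_zeros = num_bits - 1 = 10
binary(1458) = 10110110010

Elias gamma(1458) = '0000000000' + '10110110010' = 000000000010110110010 (21 bits)


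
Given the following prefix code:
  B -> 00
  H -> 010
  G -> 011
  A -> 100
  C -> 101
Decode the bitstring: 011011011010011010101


Decoding step by step:
Bits 011 -> G
Bits 011 -> G
Bits 011 -> G
Bits 010 -> H
Bits 011 -> G
Bits 010 -> H
Bits 101 -> C


Decoded message: GGGHGHC


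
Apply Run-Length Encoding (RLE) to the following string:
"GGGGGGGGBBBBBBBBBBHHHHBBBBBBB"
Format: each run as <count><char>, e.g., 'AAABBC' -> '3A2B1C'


Scanning runs left to right:
  i=0: run of 'G' x 8 -> '8G'
  i=8: run of 'B' x 10 -> '10B'
  i=18: run of 'H' x 4 -> '4H'
  i=22: run of 'B' x 7 -> '7B'

RLE = 8G10B4H7B


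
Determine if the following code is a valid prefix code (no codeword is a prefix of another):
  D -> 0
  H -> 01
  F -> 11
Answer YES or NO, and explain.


Checking each pair (does one codeword prefix another?):
  D='0' vs H='01': prefix -- VIOLATION

NO -- this is NOT a valid prefix code. D (0) is a prefix of H (01).


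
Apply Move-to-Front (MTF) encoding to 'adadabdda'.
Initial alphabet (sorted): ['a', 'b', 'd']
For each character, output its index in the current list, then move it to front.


MTF encoding:
'a': index 0 in ['a', 'b', 'd'] -> ['a', 'b', 'd']
'd': index 2 in ['a', 'b', 'd'] -> ['d', 'a', 'b']
'a': index 1 in ['d', 'a', 'b'] -> ['a', 'd', 'b']
'd': index 1 in ['a', 'd', 'b'] -> ['d', 'a', 'b']
'a': index 1 in ['d', 'a', 'b'] -> ['a', 'd', 'b']
'b': index 2 in ['a', 'd', 'b'] -> ['b', 'a', 'd']
'd': index 2 in ['b', 'a', 'd'] -> ['d', 'b', 'a']
'd': index 0 in ['d', 'b', 'a'] -> ['d', 'b', 'a']
'a': index 2 in ['d', 'b', 'a'] -> ['a', 'd', 'b']


Output: [0, 2, 1, 1, 1, 2, 2, 0, 2]


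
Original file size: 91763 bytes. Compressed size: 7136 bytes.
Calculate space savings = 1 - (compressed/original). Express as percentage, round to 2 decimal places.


ratio = compressed/original = 7136/91763 = 0.077766
savings = 1 - ratio = 1 - 0.077766 = 0.922234
as a percentage: 0.922234 * 100 = 92.22%

Space savings = 1 - 7136/91763 = 92.22%


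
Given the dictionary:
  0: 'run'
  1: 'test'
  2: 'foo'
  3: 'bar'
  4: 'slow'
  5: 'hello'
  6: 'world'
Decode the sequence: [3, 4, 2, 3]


Look up each index in the dictionary:
  3 -> 'bar'
  4 -> 'slow'
  2 -> 'foo'
  3 -> 'bar'

Decoded: "bar slow foo bar"


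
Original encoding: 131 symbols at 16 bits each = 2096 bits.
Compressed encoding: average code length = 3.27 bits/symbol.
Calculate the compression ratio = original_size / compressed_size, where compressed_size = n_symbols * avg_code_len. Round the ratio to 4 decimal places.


original_size = n_symbols * orig_bits = 131 * 16 = 2096 bits
compressed_size = n_symbols * avg_code_len = 131 * 3.27 = 428.37 bits
ratio = original_size / compressed_size = 2096 / 428.37 = 4.893

Compression ratio = 4.893


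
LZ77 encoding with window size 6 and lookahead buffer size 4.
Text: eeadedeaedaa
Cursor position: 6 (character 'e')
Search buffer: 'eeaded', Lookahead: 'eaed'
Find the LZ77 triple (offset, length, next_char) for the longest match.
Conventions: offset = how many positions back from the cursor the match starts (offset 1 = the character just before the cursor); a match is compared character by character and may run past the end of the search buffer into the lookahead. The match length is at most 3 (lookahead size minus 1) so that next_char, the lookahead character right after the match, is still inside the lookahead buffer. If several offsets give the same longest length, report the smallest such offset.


Try each offset into the search buffer:
  offset=1 (pos 5, char 'd'): match length 0
  offset=2 (pos 4, char 'e'): match length 1
  offset=3 (pos 3, char 'd'): match length 0
  offset=4 (pos 2, char 'a'): match length 0
  offset=5 (pos 1, char 'e'): match length 2
  offset=6 (pos 0, char 'e'): match length 1
Longest match has length 2 at offset 5.
next_char = character at position 6 + 2 = 8 -> 'e'

Best match: offset=5, length=2 (matching 'ea' starting at position 1)
LZ77 triple: (5, 2, 'e')


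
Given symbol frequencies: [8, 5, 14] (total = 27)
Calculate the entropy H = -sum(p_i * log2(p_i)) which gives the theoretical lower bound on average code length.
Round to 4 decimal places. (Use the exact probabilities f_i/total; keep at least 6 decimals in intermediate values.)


Per-symbol terms -p_i * log2(p_i) with p_i = f_i/27:
  p = 8/27 = 0.296296: log2(p) = -1.754888, -p*log2(p) = 0.519967
  p = 5/27 = 0.185185: log2(p) = -2.432959, -p*log2(p) = 0.450548
  p = 14/27 = 0.518519: log2(p) = -0.947533, -p*log2(p) = 0.491313
H = 0.519967 + 0.450548 + 0.491313 = 1.461828

H = 1.4618 bits/symbol


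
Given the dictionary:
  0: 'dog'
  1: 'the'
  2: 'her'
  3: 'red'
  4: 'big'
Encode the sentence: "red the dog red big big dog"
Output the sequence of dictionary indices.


Look up each word in the dictionary:
  'red' -> 3
  'the' -> 1
  'dog' -> 0
  'red' -> 3
  'big' -> 4
  'big' -> 4
  'dog' -> 0

Encoded: [3, 1, 0, 3, 4, 4, 0]


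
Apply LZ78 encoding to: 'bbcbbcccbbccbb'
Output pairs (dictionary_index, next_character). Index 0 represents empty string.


LZ78 encoding steps:
Dictionary: {0: ''}
Step 1: w='' (idx 0), next='b' -> output (0, 'b'), add 'b' as idx 1
Step 2: w='b' (idx 1), next='c' -> output (1, 'c'), add 'bc' as idx 2
Step 3: w='b' (idx 1), next='b' -> output (1, 'b'), add 'bb' as idx 3
Step 4: w='' (idx 0), next='c' -> output (0, 'c'), add 'c' as idx 4
Step 5: w='c' (idx 4), next='c' -> output (4, 'c'), add 'cc' as idx 5
Step 6: w='bb' (idx 3), next='c' -> output (3, 'c'), add 'bbc' as idx 6
Step 7: w='c' (idx 4), next='b' -> output (4, 'b'), add 'cb' as idx 7
Step 8: w='b' (idx 1), end of input -> output (1, '')


Encoded: [(0, 'b'), (1, 'c'), (1, 'b'), (0, 'c'), (4, 'c'), (3, 'c'), (4, 'b'), (1, '')]


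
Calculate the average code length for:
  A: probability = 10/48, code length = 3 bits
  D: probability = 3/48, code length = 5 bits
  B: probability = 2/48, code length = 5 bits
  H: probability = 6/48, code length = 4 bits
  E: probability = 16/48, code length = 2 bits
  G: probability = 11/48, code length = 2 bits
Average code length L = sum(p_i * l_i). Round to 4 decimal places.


Weighted contributions p_i * l_i:
  A: (10/48) * 3 = 30/48
  D: (3/48) * 5 = 15/48
  B: (2/48) * 5 = 10/48
  H: (6/48) * 4 = 24/48
  E: (16/48) * 2 = 32/48
  G: (11/48) * 2 = 22/48
Sum = (30 + 15 + 10 + 24 + 32 + 22)/48 = 133/48

L = 133/48 = 2.7708 bits/symbol


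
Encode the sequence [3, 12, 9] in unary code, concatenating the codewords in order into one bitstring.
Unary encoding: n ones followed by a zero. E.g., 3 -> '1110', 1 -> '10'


Encode each number as n ones followed by a terminating 0:
  3 -> 1110 (4 bits)
  12 -> 1111111111110 (13 bits)
  9 -> 1111111110 (10 bits)
Total length = 4 + 13 + 10 = 27 bits.

Unary([3, 12, 9]) = 111011111111111101111111110 (27 bits)


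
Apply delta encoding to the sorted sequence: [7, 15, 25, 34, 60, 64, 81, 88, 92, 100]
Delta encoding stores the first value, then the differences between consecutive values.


First value: 7
Deltas:
  15 - 7 = 8
  25 - 15 = 10
  34 - 25 = 9
  60 - 34 = 26
  64 - 60 = 4
  81 - 64 = 17
  88 - 81 = 7
  92 - 88 = 4
  100 - 92 = 8


Delta encoded: [7, 8, 10, 9, 26, 4, 17, 7, 4, 8]


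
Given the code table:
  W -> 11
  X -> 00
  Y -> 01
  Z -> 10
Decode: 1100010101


Decoding:
11 -> W
00 -> X
01 -> Y
01 -> Y
01 -> Y


Result: WXYYY


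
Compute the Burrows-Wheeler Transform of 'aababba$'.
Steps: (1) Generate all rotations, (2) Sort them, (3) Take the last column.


Rotations (sorted):
  0: $aababba -> last char: a
  1: a$aababb -> last char: b
  2: aababba$ -> last char: $
  3: ababba$a -> last char: a
  4: abba$aab -> last char: b
  5: ba$aabab -> last char: b
  6: babba$aa -> last char: a
  7: bba$aaba -> last char: a


BWT = ab$abbaa


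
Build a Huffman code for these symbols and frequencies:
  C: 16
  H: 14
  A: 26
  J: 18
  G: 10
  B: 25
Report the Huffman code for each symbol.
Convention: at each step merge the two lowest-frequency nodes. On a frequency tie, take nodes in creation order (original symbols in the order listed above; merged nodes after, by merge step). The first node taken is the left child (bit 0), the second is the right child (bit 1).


Huffman tree construction:
Step 1: Merge G(10) + H(14) = 24
Step 2: Merge C(16) + J(18) = 34
Step 3: Merge (G+H)(24) + B(25) = 49
Step 4: Merge A(26) + (C+J)(34) = 60
Step 5: Merge ((G+H)+B)(49) + (A+(C+J))(60) = 109
Read each symbol's code off the tree from the root (left child = 0, right child = 1).

Codes:
  C: 110 (length 3)
  H: 001 (length 3)
  A: 10 (length 2)
  J: 111 (length 3)
  G: 000 (length 3)
  B: 01 (length 2)
Average code length: 276/109 = 2.5321 bits/symbol


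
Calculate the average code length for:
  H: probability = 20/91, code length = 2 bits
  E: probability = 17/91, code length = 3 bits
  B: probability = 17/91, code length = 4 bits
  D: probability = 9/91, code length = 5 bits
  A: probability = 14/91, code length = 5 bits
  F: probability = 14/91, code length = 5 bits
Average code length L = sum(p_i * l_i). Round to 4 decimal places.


Weighted contributions p_i * l_i:
  H: (20/91) * 2 = 40/91
  E: (17/91) * 3 = 51/91
  B: (17/91) * 4 = 68/91
  D: (9/91) * 5 = 45/91
  A: (14/91) * 5 = 70/91
  F: (14/91) * 5 = 70/91
Sum = (40 + 51 + 68 + 45 + 70 + 70)/91 = 344/91

L = 344/91 = 3.7802 bits/symbol


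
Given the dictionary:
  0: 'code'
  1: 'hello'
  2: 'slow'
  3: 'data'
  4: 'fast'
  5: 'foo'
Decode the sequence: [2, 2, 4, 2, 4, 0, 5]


Look up each index in the dictionary:
  2 -> 'slow'
  2 -> 'slow'
  4 -> 'fast'
  2 -> 'slow'
  4 -> 'fast'
  0 -> 'code'
  5 -> 'foo'

Decoded: "slow slow fast slow fast code foo"


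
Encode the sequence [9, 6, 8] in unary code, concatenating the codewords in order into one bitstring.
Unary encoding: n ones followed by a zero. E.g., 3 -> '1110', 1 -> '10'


Encode each number as n ones followed by a terminating 0:
  9 -> 1111111110 (10 bits)
  6 -> 1111110 (7 bits)
  8 -> 111111110 (9 bits)
Total length = 10 + 7 + 9 = 26 bits.

Unary([9, 6, 8]) = 11111111101111110111111110 (26 bits)


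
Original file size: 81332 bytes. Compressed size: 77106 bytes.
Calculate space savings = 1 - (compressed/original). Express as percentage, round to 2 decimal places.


ratio = compressed/original = 77106/81332 = 0.94804
savings = 1 - ratio = 1 - 0.94804 = 0.05196
as a percentage: 0.05196 * 100 = 5.2%

Space savings = 1 - 77106/81332 = 5.2%


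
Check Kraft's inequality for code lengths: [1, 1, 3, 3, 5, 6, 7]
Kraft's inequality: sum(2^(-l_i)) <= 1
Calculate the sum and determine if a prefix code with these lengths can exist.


Sum = 2^(-1) + 2^(-1) + 2^(-3) + 2^(-3) + 2^(-5) + 2^(-6) + 2^(-7)
    = 0.5 + 0.5 + 0.125 + 0.125 + 0.03125 + 0.015625 + 0.0078125
    = 167/128 = 1.3046875
Since 1.3046875 > 1, Kraft's inequality is NOT satisfied.
A prefix code with these lengths CANNOT exist.

Kraft sum = 1.3046875. Not satisfied.


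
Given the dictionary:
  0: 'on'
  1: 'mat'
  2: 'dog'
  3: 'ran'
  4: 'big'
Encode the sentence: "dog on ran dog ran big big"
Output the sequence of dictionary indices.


Look up each word in the dictionary:
  'dog' -> 2
  'on' -> 0
  'ran' -> 3
  'dog' -> 2
  'ran' -> 3
  'big' -> 4
  'big' -> 4

Encoded: [2, 0, 3, 2, 3, 4, 4]


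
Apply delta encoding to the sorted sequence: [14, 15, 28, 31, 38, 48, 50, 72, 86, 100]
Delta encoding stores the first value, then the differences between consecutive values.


First value: 14
Deltas:
  15 - 14 = 1
  28 - 15 = 13
  31 - 28 = 3
  38 - 31 = 7
  48 - 38 = 10
  50 - 48 = 2
  72 - 50 = 22
  86 - 72 = 14
  100 - 86 = 14


Delta encoded: [14, 1, 13, 3, 7, 10, 2, 22, 14, 14]


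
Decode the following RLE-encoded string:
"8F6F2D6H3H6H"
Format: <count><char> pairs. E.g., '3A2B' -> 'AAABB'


Expanding each <count><char> pair:
  8F -> 'FFFFFFFF'
  6F -> 'FFFFFF'
  2D -> 'DD'
  6H -> 'HHHHHH'
  3H -> 'HHH'
  6H -> 'HHHHHH'

Decoded = FFFFFFFFFFFFFFDDHHHHHHHHHHHHHHH


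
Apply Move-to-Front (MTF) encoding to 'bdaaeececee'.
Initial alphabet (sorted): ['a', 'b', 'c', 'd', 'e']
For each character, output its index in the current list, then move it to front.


MTF encoding:
'b': index 1 in ['a', 'b', 'c', 'd', 'e'] -> ['b', 'a', 'c', 'd', 'e']
'd': index 3 in ['b', 'a', 'c', 'd', 'e'] -> ['d', 'b', 'a', 'c', 'e']
'a': index 2 in ['d', 'b', 'a', 'c', 'e'] -> ['a', 'd', 'b', 'c', 'e']
'a': index 0 in ['a', 'd', 'b', 'c', 'e'] -> ['a', 'd', 'b', 'c', 'e']
'e': index 4 in ['a', 'd', 'b', 'c', 'e'] -> ['e', 'a', 'd', 'b', 'c']
'e': index 0 in ['e', 'a', 'd', 'b', 'c'] -> ['e', 'a', 'd', 'b', 'c']
'c': index 4 in ['e', 'a', 'd', 'b', 'c'] -> ['c', 'e', 'a', 'd', 'b']
'e': index 1 in ['c', 'e', 'a', 'd', 'b'] -> ['e', 'c', 'a', 'd', 'b']
'c': index 1 in ['e', 'c', 'a', 'd', 'b'] -> ['c', 'e', 'a', 'd', 'b']
'e': index 1 in ['c', 'e', 'a', 'd', 'b'] -> ['e', 'c', 'a', 'd', 'b']
'e': index 0 in ['e', 'c', 'a', 'd', 'b'] -> ['e', 'c', 'a', 'd', 'b']


Output: [1, 3, 2, 0, 4, 0, 4, 1, 1, 1, 0]


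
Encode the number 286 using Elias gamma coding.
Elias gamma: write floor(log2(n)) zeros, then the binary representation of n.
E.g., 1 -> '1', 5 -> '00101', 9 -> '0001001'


num_bits = floor(log2(286)) + 1 = 9
leading_zeros = num_bits - 1 = 8
binary(286) = 100011110

Elias gamma(286) = '00000000' + '100011110' = 00000000100011110 (17 bits)


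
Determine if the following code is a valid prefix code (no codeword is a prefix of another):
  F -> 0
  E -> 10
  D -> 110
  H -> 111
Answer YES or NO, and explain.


Checking each pair (does one codeword prefix another?):
  F='0' vs E='10': no prefix
  F='0' vs D='110': no prefix
  F='0' vs H='111': no prefix
  E='10' vs F='0': no prefix
  E='10' vs D='110': no prefix
  E='10' vs H='111': no prefix
  D='110' vs F='0': no prefix
  D='110' vs E='10': no prefix
  D='110' vs H='111': no prefix
  H='111' vs F='0': no prefix
  H='111' vs E='10': no prefix
  H='111' vs D='110': no prefix
No violation found over all pairs.

YES -- this is a valid prefix code. No codeword is a prefix of any other codeword.


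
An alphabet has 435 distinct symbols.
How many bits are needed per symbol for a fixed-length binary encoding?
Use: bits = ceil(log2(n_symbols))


log2(435) = 8.7649
Bracket: 2^8 = 256 < 435 <= 2^9 = 512
So ceil(log2(435)) = 9

bits = ceil(log2(435)) = ceil(8.7649) = 9 bits


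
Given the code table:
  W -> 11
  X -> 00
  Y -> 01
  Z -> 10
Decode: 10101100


Decoding:
10 -> Z
10 -> Z
11 -> W
00 -> X


Result: ZZWX


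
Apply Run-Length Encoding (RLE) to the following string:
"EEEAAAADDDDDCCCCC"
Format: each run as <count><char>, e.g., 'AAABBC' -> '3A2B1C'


Scanning runs left to right:
  i=0: run of 'E' x 3 -> '3E'
  i=3: run of 'A' x 4 -> '4A'
  i=7: run of 'D' x 5 -> '5D'
  i=12: run of 'C' x 5 -> '5C'

RLE = 3E4A5D5C


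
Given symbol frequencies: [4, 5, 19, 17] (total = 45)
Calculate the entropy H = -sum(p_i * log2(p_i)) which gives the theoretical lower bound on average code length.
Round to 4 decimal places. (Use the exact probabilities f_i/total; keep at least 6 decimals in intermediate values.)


Per-symbol terms -p_i * log2(p_i) with p_i = f_i/45:
  p = 4/45 = 0.088889: log2(p) = -3.491853, -p*log2(p) = 0.310387
  p = 5/45 = 0.111111: log2(p) = -3.169925, -p*log2(p) = 0.352214
  p = 19/45 = 0.422222: log2(p) = -1.243926, -p*log2(p) = 0.525213
  p = 17/45 = 0.377778: log2(p) = -1.404390, -p*log2(p) = 0.530547
H = 0.310387 + 0.352214 + 0.525213 + 0.530547 = 1.718361

H = 1.7184 bits/symbol


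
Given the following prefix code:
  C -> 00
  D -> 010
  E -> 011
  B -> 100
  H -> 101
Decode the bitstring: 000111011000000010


Decoding step by step:
Bits 00 -> C
Bits 011 -> E
Bits 101 -> H
Bits 100 -> B
Bits 00 -> C
Bits 00 -> C
Bits 010 -> D


Decoded message: CEHBCCD


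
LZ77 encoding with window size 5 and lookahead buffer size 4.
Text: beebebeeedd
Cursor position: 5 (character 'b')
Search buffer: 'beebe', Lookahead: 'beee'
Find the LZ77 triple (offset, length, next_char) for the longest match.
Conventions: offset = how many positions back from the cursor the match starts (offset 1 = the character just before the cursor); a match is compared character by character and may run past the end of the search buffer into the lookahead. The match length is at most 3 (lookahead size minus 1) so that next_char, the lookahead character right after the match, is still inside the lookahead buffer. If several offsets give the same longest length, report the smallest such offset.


Try each offset into the search buffer:
  offset=1 (pos 4, char 'e'): match length 0
  offset=2 (pos 3, char 'b'): match length 2
  offset=3 (pos 2, char 'e'): match length 0
  offset=4 (pos 1, char 'e'): match length 0
  offset=5 (pos 0, char 'b'): match length 3
Longest match has length 3 at offset 5.
next_char = character at position 5 + 3 = 8 -> 'e'

Best match: offset=5, length=3 (matching 'bee' starting at position 0)
LZ77 triple: (5, 3, 'e')


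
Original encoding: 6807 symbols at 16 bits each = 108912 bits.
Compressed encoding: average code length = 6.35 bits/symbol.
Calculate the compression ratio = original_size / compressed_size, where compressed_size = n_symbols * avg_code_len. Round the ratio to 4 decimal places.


original_size = n_symbols * orig_bits = 6807 * 16 = 108912 bits
compressed_size = n_symbols * avg_code_len = 6807 * 6.35 = 43224.45 bits
ratio = original_size / compressed_size = 108912 / 43224.45 = 2.5197

Compression ratio = 2.5197


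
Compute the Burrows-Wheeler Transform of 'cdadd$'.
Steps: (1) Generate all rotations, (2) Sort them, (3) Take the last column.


Rotations (sorted):
  0: $cdadd -> last char: d
  1: add$cd -> last char: d
  2: cdadd$ -> last char: $
  3: d$cdad -> last char: d
  4: dadd$c -> last char: c
  5: dd$cda -> last char: a


BWT = dd$dca


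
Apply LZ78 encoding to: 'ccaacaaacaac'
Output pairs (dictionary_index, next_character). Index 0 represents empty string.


LZ78 encoding steps:
Dictionary: {0: ''}
Step 1: w='' (idx 0), next='c' -> output (0, 'c'), add 'c' as idx 1
Step 2: w='c' (idx 1), next='a' -> output (1, 'a'), add 'ca' as idx 2
Step 3: w='' (idx 0), next='a' -> output (0, 'a'), add 'a' as idx 3
Step 4: w='ca' (idx 2), next='a' -> output (2, 'a'), add 'caa' as idx 4
Step 5: w='a' (idx 3), next='c' -> output (3, 'c'), add 'ac' as idx 5
Step 6: w='a' (idx 3), next='a' -> output (3, 'a'), add 'aa' as idx 6
Step 7: w='c' (idx 1), end of input -> output (1, '')


Encoded: [(0, 'c'), (1, 'a'), (0, 'a'), (2, 'a'), (3, 'c'), (3, 'a'), (1, '')]


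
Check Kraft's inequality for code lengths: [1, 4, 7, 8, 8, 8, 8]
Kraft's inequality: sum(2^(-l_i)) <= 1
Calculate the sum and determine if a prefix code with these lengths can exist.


Sum = 2^(-1) + 2^(-4) + 2^(-7) + 2^(-8) + 2^(-8) + 2^(-8) + 2^(-8)
    = 0.5 + 0.0625 + 0.0078125 + 0.00390625 + 0.00390625 + 0.00390625 + 0.00390625
    = 150/256 = 0.5859375
Since 0.5859375 <= 1, Kraft's inequality IS satisfied.
A prefix code with these lengths CAN exist.

Kraft sum = 0.5859375. Satisfied.


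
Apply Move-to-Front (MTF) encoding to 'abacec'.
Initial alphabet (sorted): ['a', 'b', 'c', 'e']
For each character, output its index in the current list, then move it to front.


MTF encoding:
'a': index 0 in ['a', 'b', 'c', 'e'] -> ['a', 'b', 'c', 'e']
'b': index 1 in ['a', 'b', 'c', 'e'] -> ['b', 'a', 'c', 'e']
'a': index 1 in ['b', 'a', 'c', 'e'] -> ['a', 'b', 'c', 'e']
'c': index 2 in ['a', 'b', 'c', 'e'] -> ['c', 'a', 'b', 'e']
'e': index 3 in ['c', 'a', 'b', 'e'] -> ['e', 'c', 'a', 'b']
'c': index 1 in ['e', 'c', 'a', 'b'] -> ['c', 'e', 'a', 'b']


Output: [0, 1, 1, 2, 3, 1]


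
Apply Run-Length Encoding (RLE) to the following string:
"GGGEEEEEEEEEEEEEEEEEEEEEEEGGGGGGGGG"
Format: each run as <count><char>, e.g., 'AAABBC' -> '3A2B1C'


Scanning runs left to right:
  i=0: run of 'G' x 3 -> '3G'
  i=3: run of 'E' x 23 -> '23E'
  i=26: run of 'G' x 9 -> '9G'

RLE = 3G23E9G


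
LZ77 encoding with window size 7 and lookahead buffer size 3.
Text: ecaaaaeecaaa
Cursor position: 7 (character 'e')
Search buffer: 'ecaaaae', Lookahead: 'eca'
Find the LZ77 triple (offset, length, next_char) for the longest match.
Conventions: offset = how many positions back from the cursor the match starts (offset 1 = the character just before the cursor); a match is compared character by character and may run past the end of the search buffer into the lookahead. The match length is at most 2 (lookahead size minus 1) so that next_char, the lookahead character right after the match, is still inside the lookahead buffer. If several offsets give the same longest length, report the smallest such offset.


Try each offset into the search buffer:
  offset=1 (pos 6, char 'e'): match length 1
  offset=2 (pos 5, char 'a'): match length 0
  offset=3 (pos 4, char 'a'): match length 0
  offset=4 (pos 3, char 'a'): match length 0
  offset=5 (pos 2, char 'a'): match length 0
  offset=6 (pos 1, char 'c'): match length 0
  offset=7 (pos 0, char 'e'): match length 2
Longest match has length 2 at offset 7.
next_char = character at position 7 + 2 = 9 -> 'a'

Best match: offset=7, length=2 (matching 'ec' starting at position 0)
LZ77 triple: (7, 2, 'a')


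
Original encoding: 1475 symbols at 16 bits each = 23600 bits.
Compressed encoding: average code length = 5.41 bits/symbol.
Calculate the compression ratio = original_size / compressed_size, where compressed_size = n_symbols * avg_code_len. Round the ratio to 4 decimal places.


original_size = n_symbols * orig_bits = 1475 * 16 = 23600 bits
compressed_size = n_symbols * avg_code_len = 1475 * 5.41 = 7979.75 bits
ratio = original_size / compressed_size = 23600 / 7979.75 = 2.9575

Compression ratio = 2.9575


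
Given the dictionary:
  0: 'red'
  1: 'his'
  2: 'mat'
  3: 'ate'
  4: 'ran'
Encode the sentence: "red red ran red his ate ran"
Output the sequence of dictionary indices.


Look up each word in the dictionary:
  'red' -> 0
  'red' -> 0
  'ran' -> 4
  'red' -> 0
  'his' -> 1
  'ate' -> 3
  'ran' -> 4

Encoded: [0, 0, 4, 0, 1, 3, 4]


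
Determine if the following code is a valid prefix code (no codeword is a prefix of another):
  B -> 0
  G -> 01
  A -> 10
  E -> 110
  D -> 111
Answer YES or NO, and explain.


Checking each pair (does one codeword prefix another?):
  B='0' vs G='01': prefix -- VIOLATION

NO -- this is NOT a valid prefix code. B (0) is a prefix of G (01).


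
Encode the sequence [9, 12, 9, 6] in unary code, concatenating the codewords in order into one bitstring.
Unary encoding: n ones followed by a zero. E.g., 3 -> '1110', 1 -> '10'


Encode each number as n ones followed by a terminating 0:
  9 -> 1111111110 (10 bits)
  12 -> 1111111111110 (13 bits)
  9 -> 1111111110 (10 bits)
  6 -> 1111110 (7 bits)
Total length = 10 + 13 + 10 + 7 = 40 bits.

Unary([9, 12, 9, 6]) = 1111111110111111111111011111111101111110 (40 bits)


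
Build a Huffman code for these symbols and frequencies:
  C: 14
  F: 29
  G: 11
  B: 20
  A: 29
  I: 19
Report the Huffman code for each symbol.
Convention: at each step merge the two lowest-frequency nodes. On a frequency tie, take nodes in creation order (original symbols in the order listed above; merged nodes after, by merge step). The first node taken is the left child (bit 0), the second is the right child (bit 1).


Huffman tree construction:
Step 1: Merge G(11) + C(14) = 25
Step 2: Merge I(19) + B(20) = 39
Step 3: Merge (G+C)(25) + F(29) = 54
Step 4: Merge A(29) + (I+B)(39) = 68
Step 5: Merge ((G+C)+F)(54) + (A+(I+B))(68) = 122
Read each symbol's code off the tree from the root (left child = 0, right child = 1).

Codes:
  C: 001 (length 3)
  F: 01 (length 2)
  G: 000 (length 3)
  B: 111 (length 3)
  A: 10 (length 2)
  I: 110 (length 3)
Average code length: 308/122 = 2.5246 bits/symbol


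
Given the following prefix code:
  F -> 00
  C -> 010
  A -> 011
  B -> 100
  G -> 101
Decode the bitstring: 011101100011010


Decoding step by step:
Bits 011 -> A
Bits 101 -> G
Bits 100 -> B
Bits 011 -> A
Bits 010 -> C


Decoded message: AGBAC


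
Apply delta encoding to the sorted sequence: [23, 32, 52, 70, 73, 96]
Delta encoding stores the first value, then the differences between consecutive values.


First value: 23
Deltas:
  32 - 23 = 9
  52 - 32 = 20
  70 - 52 = 18
  73 - 70 = 3
  96 - 73 = 23


Delta encoded: [23, 9, 20, 18, 3, 23]


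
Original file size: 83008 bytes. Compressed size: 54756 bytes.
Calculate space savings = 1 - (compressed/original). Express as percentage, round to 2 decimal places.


ratio = compressed/original = 54756/83008 = 0.659647
savings = 1 - ratio = 1 - 0.659647 = 0.340353
as a percentage: 0.340353 * 100 = 34.04%

Space savings = 1 - 54756/83008 = 34.04%


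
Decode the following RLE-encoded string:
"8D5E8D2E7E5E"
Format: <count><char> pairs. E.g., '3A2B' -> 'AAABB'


Expanding each <count><char> pair:
  8D -> 'DDDDDDDD'
  5E -> 'EEEEE'
  8D -> 'DDDDDDDD'
  2E -> 'EE'
  7E -> 'EEEEEEE'
  5E -> 'EEEEE'

Decoded = DDDDDDDDEEEEEDDDDDDDDEEEEEEEEEEEEEE


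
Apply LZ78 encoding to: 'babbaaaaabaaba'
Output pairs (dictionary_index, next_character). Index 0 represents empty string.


LZ78 encoding steps:
Dictionary: {0: ''}
Step 1: w='' (idx 0), next='b' -> output (0, 'b'), add 'b' as idx 1
Step 2: w='' (idx 0), next='a' -> output (0, 'a'), add 'a' as idx 2
Step 3: w='b' (idx 1), next='b' -> output (1, 'b'), add 'bb' as idx 3
Step 4: w='a' (idx 2), next='a' -> output (2, 'a'), add 'aa' as idx 4
Step 5: w='aa' (idx 4), next='a' -> output (4, 'a'), add 'aaa' as idx 5
Step 6: w='b' (idx 1), next='a' -> output (1, 'a'), add 'ba' as idx 6
Step 7: w='a' (idx 2), next='b' -> output (2, 'b'), add 'ab' as idx 7
Step 8: w='a' (idx 2), end of input -> output (2, '')


Encoded: [(0, 'b'), (0, 'a'), (1, 'b'), (2, 'a'), (4, 'a'), (1, 'a'), (2, 'b'), (2, '')]


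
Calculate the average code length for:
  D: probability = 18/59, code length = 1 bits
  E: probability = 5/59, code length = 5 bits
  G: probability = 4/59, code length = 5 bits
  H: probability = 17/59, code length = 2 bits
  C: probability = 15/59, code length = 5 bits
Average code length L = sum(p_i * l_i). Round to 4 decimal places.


Weighted contributions p_i * l_i:
  D: (18/59) * 1 = 18/59
  E: (5/59) * 5 = 25/59
  G: (4/59) * 5 = 20/59
  H: (17/59) * 2 = 34/59
  C: (15/59) * 5 = 75/59
Sum = (18 + 25 + 20 + 34 + 75)/59 = 172/59

L = 172/59 = 2.9153 bits/symbol


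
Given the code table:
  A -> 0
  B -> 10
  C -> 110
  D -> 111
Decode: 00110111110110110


Decoding:
0 -> A
0 -> A
110 -> C
111 -> D
110 -> C
110 -> C
110 -> C


Result: AACDCCC


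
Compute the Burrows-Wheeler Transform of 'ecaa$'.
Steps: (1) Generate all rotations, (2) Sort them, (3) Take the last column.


Rotations (sorted):
  0: $ecaa -> last char: a
  1: a$eca -> last char: a
  2: aa$ec -> last char: c
  3: caa$e -> last char: e
  4: ecaa$ -> last char: $


BWT = aace$


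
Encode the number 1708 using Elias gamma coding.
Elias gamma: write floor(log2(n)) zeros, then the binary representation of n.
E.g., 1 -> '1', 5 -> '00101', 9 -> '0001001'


num_bits = floor(log2(1708)) + 1 = 11
leading_zeros = num_bits - 1 = 10
binary(1708) = 11010101100

Elias gamma(1708) = '0000000000' + '11010101100' = 000000000011010101100 (21 bits)


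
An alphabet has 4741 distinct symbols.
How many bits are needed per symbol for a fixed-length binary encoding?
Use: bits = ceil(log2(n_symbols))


log2(4741) = 12.211
Bracket: 2^12 = 4096 < 4741 <= 2^13 = 8192
So ceil(log2(4741)) = 13

bits = ceil(log2(4741)) = ceil(12.211) = 13 bits


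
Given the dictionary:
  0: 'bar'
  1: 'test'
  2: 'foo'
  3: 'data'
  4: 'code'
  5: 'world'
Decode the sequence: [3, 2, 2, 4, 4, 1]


Look up each index in the dictionary:
  3 -> 'data'
  2 -> 'foo'
  2 -> 'foo'
  4 -> 'code'
  4 -> 'code'
  1 -> 'test'

Decoded: "data foo foo code code test"


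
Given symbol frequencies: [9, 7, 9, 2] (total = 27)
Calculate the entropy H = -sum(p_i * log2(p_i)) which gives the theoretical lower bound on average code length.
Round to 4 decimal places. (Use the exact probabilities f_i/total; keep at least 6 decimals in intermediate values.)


Per-symbol terms -p_i * log2(p_i) with p_i = f_i/27:
  p = 9/27 = 0.333333: log2(p) = -1.584963, -p*log2(p) = 0.528321
  p = 7/27 = 0.259259: log2(p) = -1.947533, -p*log2(p) = 0.504916
  p = 9/27 = 0.333333: log2(p) = -1.584963, -p*log2(p) = 0.528321
  p = 2/27 = 0.074074: log2(p) = -3.754888, -p*log2(p) = 0.278140
H = 0.528321 + 0.504916 + 0.528321 + 0.278140 = 1.839698

H = 1.8397 bits/symbol


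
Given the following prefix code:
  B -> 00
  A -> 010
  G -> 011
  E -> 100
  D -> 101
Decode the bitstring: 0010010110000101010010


Decoding step by step:
Bits 00 -> B
Bits 100 -> E
Bits 101 -> D
Bits 100 -> E
Bits 00 -> B
Bits 101 -> D
Bits 010 -> A
Bits 010 -> A


Decoded message: BEDEBDAA


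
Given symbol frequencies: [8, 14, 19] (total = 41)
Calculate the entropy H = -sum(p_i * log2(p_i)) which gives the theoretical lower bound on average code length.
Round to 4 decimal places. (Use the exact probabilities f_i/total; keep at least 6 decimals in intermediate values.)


Per-symbol terms -p_i * log2(p_i) with p_i = f_i/41:
  p = 8/41 = 0.195122: log2(p) = -2.357552, -p*log2(p) = 0.460010
  p = 14/41 = 0.341463: log2(p) = -1.550197, -p*log2(p) = 0.529336
  p = 19/41 = 0.463415: log2(p) = -1.109624, -p*log2(p) = 0.514216
H = 0.460010 + 0.529336 + 0.514216 = 1.503562

H = 1.5036 bits/symbol


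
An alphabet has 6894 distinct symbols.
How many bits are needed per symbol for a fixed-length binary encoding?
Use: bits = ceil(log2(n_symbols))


log2(6894) = 12.7511
Bracket: 2^12 = 4096 < 6894 <= 2^13 = 8192
So ceil(log2(6894)) = 13

bits = ceil(log2(6894)) = ceil(12.7511) = 13 bits


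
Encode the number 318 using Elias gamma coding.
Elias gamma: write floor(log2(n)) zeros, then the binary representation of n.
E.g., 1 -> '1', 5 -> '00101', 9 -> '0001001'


num_bits = floor(log2(318)) + 1 = 9
leading_zeros = num_bits - 1 = 8
binary(318) = 100111110

Elias gamma(318) = '00000000' + '100111110' = 00000000100111110 (17 bits)


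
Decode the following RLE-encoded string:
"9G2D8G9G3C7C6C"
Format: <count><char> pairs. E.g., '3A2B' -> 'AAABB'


Expanding each <count><char> pair:
  9G -> 'GGGGGGGGG'
  2D -> 'DD'
  8G -> 'GGGGGGGG'
  9G -> 'GGGGGGGGG'
  3C -> 'CCC'
  7C -> 'CCCCCCC'
  6C -> 'CCCCCC'

Decoded = GGGGGGGGGDDGGGGGGGGGGGGGGGGGCCCCCCCCCCCCCCCC


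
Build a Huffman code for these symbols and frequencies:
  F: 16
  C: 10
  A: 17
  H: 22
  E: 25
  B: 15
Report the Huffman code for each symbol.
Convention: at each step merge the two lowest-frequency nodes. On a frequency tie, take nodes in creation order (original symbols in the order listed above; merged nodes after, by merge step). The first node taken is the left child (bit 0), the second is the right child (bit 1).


Huffman tree construction:
Step 1: Merge C(10) + B(15) = 25
Step 2: Merge F(16) + A(17) = 33
Step 3: Merge H(22) + E(25) = 47
Step 4: Merge (C+B)(25) + (F+A)(33) = 58
Step 5: Merge (H+E)(47) + ((C+B)+(F+A))(58) = 105
Read each symbol's code off the tree from the root (left child = 0, right child = 1).

Codes:
  F: 110 (length 3)
  C: 100 (length 3)
  A: 111 (length 3)
  H: 00 (length 2)
  E: 01 (length 2)
  B: 101 (length 3)
Average code length: 268/105 = 2.5524 bits/symbol


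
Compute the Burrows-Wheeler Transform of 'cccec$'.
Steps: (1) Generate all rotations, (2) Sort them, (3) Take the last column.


Rotations (sorted):
  0: $cccec -> last char: c
  1: c$ccce -> last char: e
  2: cccec$ -> last char: $
  3: ccec$c -> last char: c
  4: cec$cc -> last char: c
  5: ec$ccc -> last char: c


BWT = ce$ccc


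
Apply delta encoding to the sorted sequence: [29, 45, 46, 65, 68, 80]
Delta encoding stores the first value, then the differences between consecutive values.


First value: 29
Deltas:
  45 - 29 = 16
  46 - 45 = 1
  65 - 46 = 19
  68 - 65 = 3
  80 - 68 = 12


Delta encoded: [29, 16, 1, 19, 3, 12]


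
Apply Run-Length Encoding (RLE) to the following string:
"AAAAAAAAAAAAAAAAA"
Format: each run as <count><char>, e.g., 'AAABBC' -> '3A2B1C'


Scanning runs left to right:
  i=0: run of 'A' x 17 -> '17A'

RLE = 17A


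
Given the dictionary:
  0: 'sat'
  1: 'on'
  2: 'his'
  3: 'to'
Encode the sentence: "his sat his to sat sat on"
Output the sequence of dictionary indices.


Look up each word in the dictionary:
  'his' -> 2
  'sat' -> 0
  'his' -> 2
  'to' -> 3
  'sat' -> 0
  'sat' -> 0
  'on' -> 1

Encoded: [2, 0, 2, 3, 0, 0, 1]


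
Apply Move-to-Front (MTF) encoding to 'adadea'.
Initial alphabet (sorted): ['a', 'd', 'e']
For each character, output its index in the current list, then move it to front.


MTF encoding:
'a': index 0 in ['a', 'd', 'e'] -> ['a', 'd', 'e']
'd': index 1 in ['a', 'd', 'e'] -> ['d', 'a', 'e']
'a': index 1 in ['d', 'a', 'e'] -> ['a', 'd', 'e']
'd': index 1 in ['a', 'd', 'e'] -> ['d', 'a', 'e']
'e': index 2 in ['d', 'a', 'e'] -> ['e', 'd', 'a']
'a': index 2 in ['e', 'd', 'a'] -> ['a', 'e', 'd']


Output: [0, 1, 1, 1, 2, 2]


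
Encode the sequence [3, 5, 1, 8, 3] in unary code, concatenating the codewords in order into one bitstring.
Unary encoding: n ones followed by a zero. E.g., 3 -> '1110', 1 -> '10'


Encode each number as n ones followed by a terminating 0:
  3 -> 1110 (4 bits)
  5 -> 111110 (6 bits)
  1 -> 10 (2 bits)
  8 -> 111111110 (9 bits)
  3 -> 1110 (4 bits)
Total length = 4 + 6 + 2 + 9 + 4 = 25 bits.

Unary([3, 5, 1, 8, 3]) = 1110111110101111111101110 (25 bits)


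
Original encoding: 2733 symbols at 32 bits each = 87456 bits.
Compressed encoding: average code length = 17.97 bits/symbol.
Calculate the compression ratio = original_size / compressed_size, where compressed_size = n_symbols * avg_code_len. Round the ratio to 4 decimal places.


original_size = n_symbols * orig_bits = 2733 * 32 = 87456 bits
compressed_size = n_symbols * avg_code_len = 2733 * 17.97 = 49112.01 bits
ratio = original_size / compressed_size = 87456 / 49112.01 = 1.7807

Compression ratio = 1.7807


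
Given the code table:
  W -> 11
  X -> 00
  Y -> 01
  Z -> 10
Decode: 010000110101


Decoding:
01 -> Y
00 -> X
00 -> X
11 -> W
01 -> Y
01 -> Y


Result: YXXWYY


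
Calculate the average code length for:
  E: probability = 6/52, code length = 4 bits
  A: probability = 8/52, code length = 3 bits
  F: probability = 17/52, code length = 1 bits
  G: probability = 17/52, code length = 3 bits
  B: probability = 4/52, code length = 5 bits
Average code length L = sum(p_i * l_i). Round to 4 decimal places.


Weighted contributions p_i * l_i:
  E: (6/52) * 4 = 24/52
  A: (8/52) * 3 = 24/52
  F: (17/52) * 1 = 17/52
  G: (17/52) * 3 = 51/52
  B: (4/52) * 5 = 20/52
Sum = (24 + 24 + 17 + 51 + 20)/52 = 136/52

L = 136/52 = 2.6154 bits/symbol


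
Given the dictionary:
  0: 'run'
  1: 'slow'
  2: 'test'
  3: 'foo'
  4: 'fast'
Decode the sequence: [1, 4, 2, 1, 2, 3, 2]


Look up each index in the dictionary:
  1 -> 'slow'
  4 -> 'fast'
  2 -> 'test'
  1 -> 'slow'
  2 -> 'test'
  3 -> 'foo'
  2 -> 'test'

Decoded: "slow fast test slow test foo test"


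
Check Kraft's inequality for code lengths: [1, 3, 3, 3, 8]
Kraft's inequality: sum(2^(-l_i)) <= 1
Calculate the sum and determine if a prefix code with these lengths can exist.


Sum = 2^(-1) + 2^(-3) + 2^(-3) + 2^(-3) + 2^(-8)
    = 0.5 + 0.125 + 0.125 + 0.125 + 0.00390625
    = 225/256 = 0.87890625
Since 0.87890625 <= 1, Kraft's inequality IS satisfied.
A prefix code with these lengths CAN exist.

Kraft sum = 0.87890625. Satisfied.


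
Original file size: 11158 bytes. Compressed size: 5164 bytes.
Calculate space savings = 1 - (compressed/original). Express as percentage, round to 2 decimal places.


ratio = compressed/original = 5164/11158 = 0.462807
savings = 1 - ratio = 1 - 0.462807 = 0.537193
as a percentage: 0.537193 * 100 = 53.72%

Space savings = 1 - 5164/11158 = 53.72%


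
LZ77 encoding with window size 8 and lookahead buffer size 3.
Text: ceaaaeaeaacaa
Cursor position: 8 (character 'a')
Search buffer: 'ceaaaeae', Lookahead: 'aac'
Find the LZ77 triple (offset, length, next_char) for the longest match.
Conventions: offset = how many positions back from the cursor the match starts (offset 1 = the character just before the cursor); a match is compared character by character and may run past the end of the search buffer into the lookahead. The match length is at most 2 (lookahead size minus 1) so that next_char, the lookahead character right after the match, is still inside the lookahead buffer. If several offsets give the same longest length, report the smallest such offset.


Try each offset into the search buffer:
  offset=1 (pos 7, char 'e'): match length 0
  offset=2 (pos 6, char 'a'): match length 1
  offset=3 (pos 5, char 'e'): match length 0
  offset=4 (pos 4, char 'a'): match length 1
  offset=5 (pos 3, char 'a'): match length 2
  offset=6 (pos 2, char 'a'): match length 2
  offset=7 (pos 1, char 'e'): match length 0
  offset=8 (pos 0, char 'c'): match length 0
Longest match has length 2, found at offsets 5, 6; take the smallest, offset 5.
next_char = character at position 8 + 2 = 10 -> 'c'

Best match: offset=5, length=2 (matching 'aa' starting at position 3)
LZ77 triple: (5, 2, 'c')


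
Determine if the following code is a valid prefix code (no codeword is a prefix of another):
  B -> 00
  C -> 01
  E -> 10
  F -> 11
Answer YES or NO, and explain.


Checking each pair (does one codeword prefix another?):
  B='00' vs C='01': no prefix
  B='00' vs E='10': no prefix
  B='00' vs F='11': no prefix
  C='01' vs B='00': no prefix
  C='01' vs E='10': no prefix
  C='01' vs F='11': no prefix
  E='10' vs B='00': no prefix
  E='10' vs C='01': no prefix
  E='10' vs F='11': no prefix
  F='11' vs B='00': no prefix
  F='11' vs C='01': no prefix
  F='11' vs E='10': no prefix
No violation found over all pairs.

YES -- this is a valid prefix code. No codeword is a prefix of any other codeword.
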